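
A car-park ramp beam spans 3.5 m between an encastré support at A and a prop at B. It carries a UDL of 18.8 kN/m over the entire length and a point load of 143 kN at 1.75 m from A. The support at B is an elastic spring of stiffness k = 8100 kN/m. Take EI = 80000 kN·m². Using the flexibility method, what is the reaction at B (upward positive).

Remove the prop at B; the released (primary) structure is a cantilever built in at A.
Deflection at B on the released cantilever, summing each load's contribution:
  UDL 18.8: wL⁴/(8EI) = 352.6/EI
  point load 143 at a = 1.75: Pa²(3L − a)/(6EI) = 638.7/EI
  δ_0 = 991.3/EI
Tip deflection under a unit load at B: L³/(3EI) = 14.29/EI.
With EI = 80000 kN·m²: δ_0 = 0.012391 m and δ_{BB} = 0.000179 m/kN.
Compatibility — the spring shortens by R_B/k under the reaction it provides: δ_0 − R_B·δ_{BB} = R_B/k. With 1/k = 0.000123 m/kN, R_B = δ_0 / (δ_{BB} + 1/k) = 0.012391 / (0.000179 + 0.000123) = 41.02 kN.

R_B = 41.02 kN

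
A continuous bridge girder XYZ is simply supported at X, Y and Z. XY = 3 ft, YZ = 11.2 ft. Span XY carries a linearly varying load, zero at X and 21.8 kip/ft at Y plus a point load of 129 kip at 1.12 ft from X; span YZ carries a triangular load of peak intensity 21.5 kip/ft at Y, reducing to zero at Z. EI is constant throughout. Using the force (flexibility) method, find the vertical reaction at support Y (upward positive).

Insert a hinge at Y; M_Y is the redundant, and each span becomes simply supported.
Discontinuity in slope at Y on the released structure — sum the simple-span end rotations:
  span XY: triangular load, peak 21.8: w₀L³/(45EI) = 13.08/EI
  span XY: point load 129 at a = 1.12: Pab(L + a)/(6LEI) = 62.17/EI
  span YZ: triangular load, peak 21.5: w₀L³/(45EI) = 671.2/EI
  relative rotation θ_0 = (75.25 + 671.2)/EI = 746.5/EI
A unit hogging moment at Y produces rotation L₁/(3EI) + L₂/(3EI) = 4.733/EI.
Slope continuity at Y: θ_0 = M_Y·4.733/EI, so M_Y = 746.5/4.733 = 157.7 kip·ft (hogging).
Span XY, ΣM about X with M_Y applied at Y: R_Y^{XY}·3 = 209.9 + 157.7, so R_Y^{XY} = 122.5 kip and R_X = 161.7 − 122.5 = 39.17 kip.
Span YZ, ΣM about Z: R_Y^{YZ}·11.2 = 899 + 157.7, so R_Y^{YZ} = 94.35 kip and R_Z = 120.4 − 94.35 = 26.05 kip.
R_Y = 122.5 + 94.35 = 216.9 kip.

R_Y = 216.9 kip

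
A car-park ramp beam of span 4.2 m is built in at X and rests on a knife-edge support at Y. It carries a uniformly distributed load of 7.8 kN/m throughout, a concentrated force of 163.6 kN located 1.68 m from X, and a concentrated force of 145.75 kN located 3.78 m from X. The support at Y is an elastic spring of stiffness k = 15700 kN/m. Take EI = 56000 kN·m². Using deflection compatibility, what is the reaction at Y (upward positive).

Remove the prop at Y; the released (primary) structure is a cantilever built in at X.
Deflection at Y on the released cantilever, summing each load's contribution:
  UDL 7.8: wL⁴/(8EI) = 303.4/EI
  point load 163.6 at a = 1.68: Pa²(3L − a)/(6EI) = 840.4/EI
  point load 145.75 at a = 3.78: Pa²(3L − a)/(6EI) = 3061/EI
  δ_0 = 4205/EI
Tip deflection under a unit load at Y: L³/(3EI) = 24.7/EI.
With EI = 56000 kN·m²: δ_0 = 0.075091 m and δ_{YY} = 0.000441 m/kN.
Compatibility — the spring shortens by R_Y/k under the reaction it provides: δ_0 − R_Y·δ_{YY} = R_Y/k. With 1/k = 0.000064 m/kN, R_Y = δ_0 / (δ_{YY} + 1/k) = 0.075091 / (0.000441 + 0.000064) = 148.8 kN.

R_Y = 148.8 kN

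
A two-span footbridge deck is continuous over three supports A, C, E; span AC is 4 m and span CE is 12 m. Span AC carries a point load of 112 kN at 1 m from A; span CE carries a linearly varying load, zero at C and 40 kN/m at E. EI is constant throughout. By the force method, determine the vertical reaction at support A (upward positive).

R_A = 17.72 kN

Take M_C as the redundant. Released structure: two simple spans AC and CE with a hinge at C.
End slopes at the hinge C, treating each span as simply supported:
  span AC: point load 112 at a = 1: Pab(L + a)/(6LEI) = 70/EI
  span CE: triangular load, peak 40: 7w₀L³/(360EI) = 1344/EI
  relative rotation θ_0 = (70 + 1344)/EI = 1414/EI
A unit hogging moment at C produces rotation L₁/(3EI) + L₂/(3EI) = 5.333/EI.
Compatibility: M_C·(L₁+L₂)/(3EI) = θ_0, giving M_C = 265.1 kN·m (hogging).
Span AC, ΣM about A with M_C applied at C: R_C^{AC}·4 = 112 + 265.1, so R_C^{AC} = 94.28 kN and R_A = 112 − 94.28 = 17.72 kN.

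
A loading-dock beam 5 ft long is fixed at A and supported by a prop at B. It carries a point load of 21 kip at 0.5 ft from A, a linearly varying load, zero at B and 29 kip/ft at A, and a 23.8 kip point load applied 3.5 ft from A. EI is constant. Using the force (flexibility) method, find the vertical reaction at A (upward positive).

R_A = 89.08 kip

Remove the prop at B; the released (primary) structure is a cantilever built in at A.
Downward deflection at the released point B due to the loads:
  point load 21 at a = 0.5: Pa²(3L − a)/(6EI) = 12.69/EI
  triangular load, peak 29 at the fixed end: w₀L⁴/(30EI) = 604.2/EI
  point load 23.8 at a = 3.5: Pa²(3L − a)/(6EI) = 558.8/EI
  δ_0 = 1176/EI
Flexibility coefficient — unit upward force at B: δ_{BB} = L³/(3EI) = 41.67/EI.
The prop prevents deflection at B: R_B = δ_0/δ_{BB} = 1176/41.67 = 28.22 kip.
Vertical equilibrium: R_A = ΣP − R_B = 117.3 − 28.22 = 89.08 kip.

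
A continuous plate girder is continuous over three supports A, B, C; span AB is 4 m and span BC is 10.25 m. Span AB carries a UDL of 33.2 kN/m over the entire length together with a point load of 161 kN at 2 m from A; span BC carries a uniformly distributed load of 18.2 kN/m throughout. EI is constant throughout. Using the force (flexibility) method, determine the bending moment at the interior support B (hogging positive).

M_B = 224.5 kN·m

Insert a hinge at B; M_B is the redundant, and each span becomes simply supported.
Rotations at B on the released spans (each span's end-slope, ×1/EI):
  span AB: UDL 33.2: wL³/(24EI) = 88.53/EI
  span AB: point load 161 at a = 2: Pab(L + a)/(6LEI) = 161/EI
  span BC: UDL 18.2: wL³/(24EI) = 816.6/EI
  relative rotation θ_0 = (249.5 + 816.6)/EI = 1066/EI
A unit hogging moment at B produces rotation L₁/(3EI) + L₂/(3EI) = 4.75/EI.
Compatibility: M_B·(L₁+L₂)/(3EI) = θ_0, giving M_B = 224.5 kN·m (hogging).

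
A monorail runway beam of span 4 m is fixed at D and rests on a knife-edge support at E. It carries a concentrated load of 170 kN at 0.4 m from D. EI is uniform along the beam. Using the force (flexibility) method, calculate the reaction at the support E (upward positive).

R_E = 2.465 kN

Remove the prop at E; the released (primary) structure is a cantilever built in at D.
Primary-structure tip deflection at E by superposition:
  point load 170 at a = 0.4: Pa²(3L − a)/(6EI) = 52.59/EI
Tip deflection under a unit load at E: L³/(3EI) = 21.33/EI.
The prop prevents deflection at E: R_E = δ_0/δ_{EE} = 52.59/21.33 = 2.465 kN.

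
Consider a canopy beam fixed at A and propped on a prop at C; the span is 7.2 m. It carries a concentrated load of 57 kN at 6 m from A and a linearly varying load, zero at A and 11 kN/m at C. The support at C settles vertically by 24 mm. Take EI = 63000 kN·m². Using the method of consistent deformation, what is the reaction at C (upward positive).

R_C = 52.51 kN

Release the roller at C. Primary structure: cantilever fixed at A.
Free-end deflection of the primary structure under the applied loading (downward +):
  point load 57 at a = 6: Pa²(3L − a)/(6EI) = 5335/EI
  triangular load, peak 11 at the free end: 11w₀L⁴/(120EI) = 2710/EI
  δ_0 = 8045/EI
Tip deflection under a unit load at C: L³/(3EI) = 124.4/EI.
With EI = 63000 kN·m²: δ_0 = 0.1277 m and δ_{CC} = 0.001975 m/kN.
Compatibility — the beam at C must follow the support down by 0.024 m: δ_0 − R_C·δ_{CC} = 0.024, so R_C = (0.1277 − 0.024)/0.001975 = 52.51 kN.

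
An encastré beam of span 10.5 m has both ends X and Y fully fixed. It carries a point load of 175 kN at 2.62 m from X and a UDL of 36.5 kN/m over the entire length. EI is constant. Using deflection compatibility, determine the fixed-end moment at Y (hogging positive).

M_Y = 421.2 kN·m

Release both end moments; the primary structure is a simply-supported span XY with redundants M_X and M_Y.
On the primary (simply-supported) span, the end slopes from the loading are:
  at X: point load 175 at a = 2.62: Pab(L + b)/(6LEI) = 1054/EI
  at Y: point load 175 at a = 2.62: Pab(L + a)/(6LEI) = 752.4/EI
  at X: UDL 36.5: wL³/(24EI) = 1761/EI
  at Y: UDL 36.5: wL³/(24EI) = 1761/EI
  θ_X0 = 2815/EI,  θ_Y0 = 2513/EI
Flexibility coefficients: a unit moment at one end gives L/(3EI) there and L/(6EI) at the far end, so f₁₁ = f₂₂ = 3.5/EI and f₁₂ = f₂₁ = 1.75/EI.
Compatibility — zero rotation at each built-in end:
  3.5 M_X + 1.75 M_Y = 2815
  1.75 M_X + 3.5 M_Y = 2513
Solving the pair gives M_X = 593.6 kN·m and M_Y = 421.2 kN·m (hogging).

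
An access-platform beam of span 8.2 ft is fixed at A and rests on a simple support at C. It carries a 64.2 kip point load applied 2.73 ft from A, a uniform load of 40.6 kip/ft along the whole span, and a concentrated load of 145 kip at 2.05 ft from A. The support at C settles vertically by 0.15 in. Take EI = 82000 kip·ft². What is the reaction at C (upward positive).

R_C = 141.2 kip

Choose R_C as the redundant. The primary structure is the cantilever fixed at A.
Free-end deflection of the primary structure under the applied loading (downward +):
  point load 64.2 at a = 2.73: Pa²(3L − a)/(6EI) = 1744/EI
  UDL 40.6: wL⁴/(8EI) = 22945/EI
  point load 145 at a = 2.05: Pa²(3L − a)/(6EI) = 2290/EI
  δ_0 = 26979/EI
Flexibility coefficient — unit upward force at C: δ_{CC} = L³/(3EI) = 183.8/EI.
With EI = 82000 kip·ft²: δ_0 = 0.32902 ft and δ_{CC} = 0.002241 ft/kip.
Compatibility — the beam at C must follow the support down by 0.0125 ft: δ_0 − R_C·δ_{CC} = 0.0125, so R_C = (0.32902 − 0.0125)/0.002241 = 141.2 kip.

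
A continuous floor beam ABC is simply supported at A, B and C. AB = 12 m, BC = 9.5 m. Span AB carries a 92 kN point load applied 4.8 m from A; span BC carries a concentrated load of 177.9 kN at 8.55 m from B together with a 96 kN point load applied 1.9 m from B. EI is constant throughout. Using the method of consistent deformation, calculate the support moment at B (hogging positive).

M_B = 198.5 kN·m

Release continuity at B by inserting a hinge; the redundant is the internal moment M_B. The primary structure is two simply-supported spans AB and BC.
End slopes at the hinge B, treating each span as simply supported:
  span AB: point load 92 at a = 4.8: Pab(L + a)/(6LEI) = 741.9/EI
  span BC: point load 177.9 at a = 8.55: Pab(L + b)/(6LEI) = 264.9/EI
  span BC: point load 96 at a = 1.9: Pab(L + b)/(6LEI) = 415.9/EI
  relative rotation θ_0 = (741.9 + 680.8)/EI = 1423/EI
A unit hogging moment at B produces rotation L₁/(3EI) + L₂/(3EI) = 7.167/EI.
Slope continuity at B: θ_0 = M_B·7.167/EI, so M_B = 1423/7.167 = 198.5 kN·m (hogging).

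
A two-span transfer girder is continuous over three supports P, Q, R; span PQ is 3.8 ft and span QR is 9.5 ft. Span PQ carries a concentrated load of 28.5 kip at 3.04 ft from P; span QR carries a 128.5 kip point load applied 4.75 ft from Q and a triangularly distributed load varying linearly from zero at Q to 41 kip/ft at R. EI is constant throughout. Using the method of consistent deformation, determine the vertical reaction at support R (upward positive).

R_R = 160.2 kip

Release continuity at Q by inserting a hinge; the redundant is the internal moment M_Q. The primary structure is two simply-supported spans PQ and QR.
Rotations at Q on the released spans (each span's end-slope, ×1/EI):
  span PQ: point load 28.5 at a = 3.04: Pab(L + a)/(6LEI) = 19.75/EI
  span QR: point load 128.5 at a = 4.75: Pab(L + b)/(6LEI) = 724.8/EI
  span QR: triangular load, peak 41: 7w₀L³/(360EI) = 683.5/EI
  relative rotation θ_0 = (19.75 + 1408)/EI = 1428/EI
A unit hogging moment at Q produces rotation L₁/(3EI) + L₂/(3EI) = 4.433/EI.
Slope continuity at Q: θ_0 = M_Q·4.433/EI, so M_Q = 1428/4.433 = 322.1 kip·ft (hogging).
Span QR, ΣM about R: R_Q^{QR}·9.5 = 1227 + 322.1, so R_Q^{QR} = 163.1 kip and R_R = 323.2 − 163.1 = 160.2 kip.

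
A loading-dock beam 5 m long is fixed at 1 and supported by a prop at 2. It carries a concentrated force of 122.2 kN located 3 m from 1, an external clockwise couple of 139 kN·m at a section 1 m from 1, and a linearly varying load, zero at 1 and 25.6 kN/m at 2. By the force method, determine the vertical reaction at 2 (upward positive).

R_2 = 103 kN

Take the reaction at 2 as the redundant and release it; the primary structure is a cantilever fixed at 1.
Downward deflection at the released point 2 due to the loads:
  point load 122.2 at a = 3: Pa²(3L − a)/(6EI) = 2200/EI
  clockwise couple 139 at a = 1: M₀a(2L − a)/(2EI) = 625.5/EI
  triangular load, peak 25.6 at the free end: 11w₀L⁴/(120EI) = 1467/EI
  δ_0 = 4292/EI
Flexibility coefficient — unit upward force at 2: δ_{22} = L³/(3EI) = 41.67/EI.
Compatibility at 2: δ_0 − R_2·δ_{22} = 0, so R_2 = 4292/41.67 = 103 kN.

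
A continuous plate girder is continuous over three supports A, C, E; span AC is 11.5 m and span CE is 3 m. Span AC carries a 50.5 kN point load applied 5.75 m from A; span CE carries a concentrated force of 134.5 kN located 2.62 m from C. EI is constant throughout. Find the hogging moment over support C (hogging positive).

M_C = 91.56 kN·m

Release continuity at C by inserting a hinge; the redundant is the internal moment M_C. The primary structure is two simply-supported spans AC and CE.
End slopes at the hinge C, treating each span as simply supported:
  span AC: point load 50.5 at a = 5.75: Pab(L + a)/(6LEI) = 417.4/EI
  span CE: point load 134.5 at a = 2.62: Pab(L + b)/(6LEI) = 25.14/EI
  relative rotation θ_0 = (417.4 + 25.14)/EI = 442.6/EI
A unit hogging moment at C produces rotation L₁/(3EI) + L₂/(3EI) = 4.833/EI.
Compatibility: M_C·(L₁+L₂)/(3EI) = θ_0, giving M_C = 91.56 kN·m (hogging).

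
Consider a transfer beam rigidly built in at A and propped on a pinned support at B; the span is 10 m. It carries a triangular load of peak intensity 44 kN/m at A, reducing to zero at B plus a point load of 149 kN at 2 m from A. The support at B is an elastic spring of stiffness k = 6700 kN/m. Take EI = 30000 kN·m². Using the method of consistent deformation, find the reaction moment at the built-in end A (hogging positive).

M_A = 514.8 kN·m

Choose R_B as the redundant. The primary structure is the cantilever fixed at A.
Deflection at B on the released cantilever, summing each load's contribution:
  triangular load, peak 44 at the fixed end: w₀L⁴/(30EI) = 14667/EI
  point load 149 at a = 2: Pa²(3L − a)/(6EI) = 2781/EI
  δ_0 = 17448/EI
Flexibility coefficient — unit upward force at B: δ_{BB} = L³/(3EI) = 333.3/EI.
With EI = 30000 kN·m²: δ_0 = 0.5816 m and δ_{BB} = 0.011111 m/kN.
Compatibility — the spring shortens by R_B/k under the reaction it provides: δ_0 − R_B·δ_{BB} = R_B/k. With 1/k = 0.000149 m/kN, R_B = δ_0 / (δ_{BB} + 1/k) = 0.5816 / (0.011111 + 0.000149) = 51.65 kN.
Moment equilibrium about A: M_A = Σ(load moments about A) − R_B·L = 1031 − 51.65×10 = 514.8 kN·m.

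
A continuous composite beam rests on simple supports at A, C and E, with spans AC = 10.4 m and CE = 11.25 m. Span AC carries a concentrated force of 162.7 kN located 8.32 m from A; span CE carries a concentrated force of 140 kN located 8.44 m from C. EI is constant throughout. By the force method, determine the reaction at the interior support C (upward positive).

Insert a hinge at C; M_C is the redundant, and each span becomes simply supported.
Rotations at C on the released spans (each span's end-slope, ×1/EI):
  span AC: point load 162.7 at a = 8.32: Pab(L + a)/(6LEI) = 844.7/EI
  span CE: point load 140 at a = 8.44: Pab(L + b)/(6LEI) = 691.6/EI
  relative rotation θ_0 = (844.7 + 691.6)/EI = 1536/EI
A unit hogging moment at C produces rotation L₁/(3EI) + L₂/(3EI) = 7.217/EI.
Compatibility: M_C·(L₁+L₂)/(3EI) = θ_0, giving M_C = 212.9 kN·m (hogging).
Span AC, ΣM about A with M_C applied at C: R_C^{AC}·10.4 = 1354 + 212.9, so R_C^{AC} = 150.6 kN and R_A = 162.7 − 150.6 = 12.07 kN.
Span CE, ΣM about E: R_C^{CE}·11.25 = 393.4 + 212.9, so R_C^{CE} = 53.89 kN and R_E = 140 − 53.89 = 86.11 kN.
R_C = 150.6 + 53.89 = 204.5 kN.

R_C = 204.5 kN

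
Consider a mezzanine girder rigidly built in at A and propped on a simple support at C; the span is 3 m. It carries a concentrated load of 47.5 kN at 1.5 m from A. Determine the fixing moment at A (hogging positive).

Release the roller at C. Primary structure: cantilever fixed at A.
Primary-structure tip deflection at C by superposition:
  point load 47.5 at a = 1.5: Pa²(3L − a)/(6EI) = 133.6/EI
Tip deflection under a unit load at C: L³/(3EI) = 9/EI.
The prop prevents deflection at C: R_C = δ_0/δ_{CC} = 133.6/9 = 14.84 kN.
Moment equilibrium about A: M_A = Σ(load moments about A) − R_C·L = 71.25 − 14.84×3 = 26.72 kN·m.

M_A = 26.72 kN·m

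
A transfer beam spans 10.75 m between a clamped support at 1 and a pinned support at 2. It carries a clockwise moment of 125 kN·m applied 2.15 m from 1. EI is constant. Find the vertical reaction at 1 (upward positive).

R_1 = -6.279 kN

Remove the prop at 2; the released (primary) structure is a cantilever built in at 1.
Deflection at 2 on the released cantilever, summing each load's contribution:
  clockwise couple 125 at a = 2.15: M₀a(2L − a)/(2EI) = 2600/EI
Flexibility coefficient — unit upward force at 2: δ_{22} = L³/(3EI) = 414.1/EI.
The prop prevents deflection at 2: R_2 = δ_0/δ_{22} = 2600/414.1 = 6.279 kN.
Vertical equilibrium: R_1 = ΣP − R_2 = 0 − 6.279 = -6.279 kN.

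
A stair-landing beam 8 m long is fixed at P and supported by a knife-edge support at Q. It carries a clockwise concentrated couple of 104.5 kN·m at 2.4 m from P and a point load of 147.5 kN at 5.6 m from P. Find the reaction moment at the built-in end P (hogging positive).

M_P = 185.6 kN·m

Release the roller at Q. Primary structure: cantilever fixed at P.
Primary-structure tip deflection at Q by superposition:
  clockwise couple 104.5 at a = 2.4: M₀a(2L − a)/(2EI) = 1705/EI
  point load 147.5 at a = 5.6: Pa²(3L − a)/(6EI) = 14185/EI
  δ_0 = 15891/EI
Flexibility coefficient — unit upward force at Q: δ_{QQ} = L³/(3EI) = 170.7/EI.
Compatibility at Q: δ_0 − R_Q·δ_{QQ} = 0, so R_Q = 15891/170.7 = 93.11 kN.
Moment equilibrium about P: M_P = Σ(load moments about P) − R_Q·L = 930.5 − 93.11×8 = 185.6 kN·m.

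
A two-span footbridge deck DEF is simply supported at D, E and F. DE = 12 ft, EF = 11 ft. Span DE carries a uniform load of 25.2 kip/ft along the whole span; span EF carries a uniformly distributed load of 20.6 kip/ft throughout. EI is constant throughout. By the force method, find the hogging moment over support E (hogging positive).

M_E = 385.7 kip·ft

Release continuity at E by inserting a hinge; the redundant is the internal moment M_E. The primary structure is two simply-supported spans DE and EF.
End slopes at the hinge E, treating each span as simply supported:
  span DE: UDL 25.2: wL³/(24EI) = 1814/EI
  span EF: UDL 20.6: wL³/(24EI) = 1142/EI
  relative rotation θ_0 = (1814 + 1142)/EI = 2957/EI
A unit hogging moment at E produces rotation L₁/(3EI) + L₂/(3EI) = 7.667/EI.
Compatibility: M_E·(L₁+L₂)/(3EI) = θ_0, giving M_E = 385.7 kip·ft (hogging).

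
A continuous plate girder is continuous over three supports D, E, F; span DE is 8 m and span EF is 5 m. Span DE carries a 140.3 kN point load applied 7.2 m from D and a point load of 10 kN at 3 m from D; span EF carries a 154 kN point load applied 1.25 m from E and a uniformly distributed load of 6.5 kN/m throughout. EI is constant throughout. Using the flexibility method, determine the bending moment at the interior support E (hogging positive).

M_E = 123.4 kN·m

Release continuity at E by inserting a hinge; the redundant is the internal moment M_E. The primary structure is two simply-supported spans DE and EF.
End slopes at the hinge E, treating each span as simply supported:
  span DE: point load 140.3 at a = 7.2: Pab(L + a)/(6LEI) = 255.9/EI
  span DE: point load 10 at a = 3: Pab(L + a)/(6LEI) = 34.38/EI
  span EF: point load 154 at a = 1.25: Pab(L + b)/(6LEI) = 210.5/EI
  span EF: UDL 6.5: wL³/(24EI) = 33.85/EI
  relative rotation θ_0 = (290.3 + 244.4)/EI = 534.7/EI
A unit hogging moment at E produces rotation L₁/(3EI) + L₂/(3EI) = 4.333/EI.
Compatibility: M_E·(L₁+L₂)/(3EI) = θ_0, giving M_E = 123.4 kN·m (hogging).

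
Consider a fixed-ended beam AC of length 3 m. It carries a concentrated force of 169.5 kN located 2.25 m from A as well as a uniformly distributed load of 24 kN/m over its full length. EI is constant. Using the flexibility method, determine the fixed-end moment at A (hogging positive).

Take the two fixed-end moments M_A, M_C as redundants; the released structure is the simple span AC.
Simple-span end rotations at A and C under the given loads:
  at A: point load 169.5 at a = 2.25: Pab(L + b)/(6LEI) = 59.59/EI
  at C: point load 169.5 at a = 2.25: Pab(L + a)/(6LEI) = 83.43/EI
  at A: UDL 24: wL³/(24EI) = 27/EI
  at C: UDL 24: wL³/(24EI) = 27/EI
  θ_A0 = 86.59/EI,  θ_C0 = 110.4/EI
Flexibility coefficients: a unit moment at one end gives L/(3EI) there and L/(6EI) at the far end, so f₁₁ = f₂₂ = 1/EI and f₁₂ = f₂₁ = 0.5/EI.
Compatibility — zero rotation at each built-in end:
  1 M_A + 0.5 M_C = 86.59
  0.5 M_A + 1 M_C = 110.4
Solving the pair gives M_A = 41.84 kN·m and M_C = 89.51 kN·m (hogging).

M_A = 41.84 kN·m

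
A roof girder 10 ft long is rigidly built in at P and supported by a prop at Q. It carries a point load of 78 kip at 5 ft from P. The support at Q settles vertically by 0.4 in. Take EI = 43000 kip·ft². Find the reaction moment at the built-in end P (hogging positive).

Take the reaction at Q as the redundant and release it; the primary structure is a cantilever fixed at P.
Deflection at Q on the released cantilever, summing each load's contribution:
  point load 78 at a = 5: Pa²(3L − a)/(6EI) = 8125/EI
Flexibility coefficient — unit upward force at Q: δ_{QQ} = L³/(3EI) = 333.3/EI.
With EI = 43000 kip·ft²: δ_0 = 0.18895 ft and δ_{QQ} = 0.007752 ft/kip.
Compatibility — the beam at Q must follow the support down by 0.03333 ft: δ_0 − R_Q·δ_{QQ} = 0.03333, so R_Q = (0.18895 − 0.03333)/0.007752 = 20.08 kip.
Moment equilibrium about P: M_P = Σ(load moments about P) − R_Q·L = 390 − 20.08×10 = 189.2 kip·ft.

M_P = 189.2 kip·ft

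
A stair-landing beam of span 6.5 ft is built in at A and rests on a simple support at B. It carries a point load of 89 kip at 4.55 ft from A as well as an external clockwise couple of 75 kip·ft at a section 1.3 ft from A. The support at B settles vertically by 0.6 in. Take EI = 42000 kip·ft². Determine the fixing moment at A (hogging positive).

Choose R_B as the redundant. The primary structure is the cantilever fixed at A.
Free-end deflection of the primary structure under the applied loading (downward +):
  point load 89 at a = 4.55: Pa²(3L − a)/(6EI) = 4591/EI
  clockwise couple 75 at a = 1.3: M₀a(2L − a)/(2EI) = 570.4/EI
  δ_0 = 5161/EI
Tip deflection under a unit load at B: L³/(3EI) = 91.54/EI.
With EI = 42000 kip·ft²: δ_0 = 0.12289 ft and δ_{BB} = 0.00218 ft/kip.
Compatibility — the beam at B must follow the support down by 0.05 ft: δ_0 − R_B·δ_{BB} = 0.05, so R_B = (0.12289 − 0.05)/0.00218 = 33.44 kip.
Moment equilibrium about A: M_A = Σ(load moments about A) − R_B·L = 479.9 − 33.44×6.5 = 262.6 kip·ft.

M_A = 262.6 kip·ft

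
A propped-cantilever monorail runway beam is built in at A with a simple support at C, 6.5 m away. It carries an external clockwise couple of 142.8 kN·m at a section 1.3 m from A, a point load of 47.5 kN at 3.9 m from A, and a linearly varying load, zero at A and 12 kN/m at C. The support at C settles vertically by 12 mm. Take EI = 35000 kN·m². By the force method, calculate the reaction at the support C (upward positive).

R_C = 49.25 kN

Choose R_C as the redundant. The primary structure is the cantilever fixed at A.
Deflection at C on the released cantilever, summing each load's contribution:
  clockwise couple 142.8 at a = 1.3: M₀a(2L − a)/(2EI) = 1086/EI
  point load 47.5 at a = 3.9: Pa²(3L − a)/(6EI) = 1878/EI
  triangular load, peak 12 at the free end: 11w₀L⁴/(120EI) = 1964/EI
  δ_0 = 4928/EI
Flexibility coefficient — unit upward force at C: δ_{CC} = L³/(3EI) = 91.54/EI.
With EI = 35000 kN·m²: δ_0 = 0.1408 m and δ_{CC} = 0.002615 m/kN.
Compatibility — the beam at C must follow the support down by 0.012 m: δ_0 − R_C·δ_{CC} = 0.012, so R_C = (0.1408 − 0.012)/0.002615 = 49.25 kN.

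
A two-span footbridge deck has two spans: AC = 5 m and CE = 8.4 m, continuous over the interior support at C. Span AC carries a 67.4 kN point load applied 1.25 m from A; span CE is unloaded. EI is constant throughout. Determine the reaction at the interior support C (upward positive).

Take M_C as the redundant. Released structure: two simple spans AC and CE with a hinge at C.
Discontinuity in slope at C on the released structure — sum the simple-span end rotations:
  span AC: point load 67.4 at a = 1.25: Pab(L + a)/(6LEI) = 65.82/EI
  relative rotation θ_0 = (65.82 + 0)/EI = 65.82/EI
A unit hogging moment at C produces rotation L₁/(3EI) + L₂/(3EI) = 4.467/EI.
Compatibility: M_C·(L₁+L₂)/(3EI) = θ_0, giving M_C = 14.74 kN·m (hogging).
Span AC, ΣM about A with M_C applied at C: R_C^{AC}·5 = 84.25 + 14.74, so R_C^{AC} = 19.8 kN and R_A = 67.4 − 19.8 = 47.6 kN.
Span CE, ΣM about E: R_C^{CE}·8.4 = 0 + 14.74, so R_C^{CE} = 1.754 kN and R_E = 0 − 1.754 = -1.754 kN.
R_C = 19.8 + 1.754 = 21.55 kN.

R_C = 21.55 kN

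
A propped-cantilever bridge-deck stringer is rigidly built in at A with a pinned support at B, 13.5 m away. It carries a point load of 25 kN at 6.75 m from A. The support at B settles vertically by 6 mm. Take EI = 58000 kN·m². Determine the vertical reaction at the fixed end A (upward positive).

Take the reaction at B as the redundant and release it; the primary structure is a cantilever fixed at A.
Primary-structure tip deflection at B by superposition:
  point load 25 at a = 6.75: Pa²(3L − a)/(6EI) = 6407/EI
Tip deflection under a unit load at B: L³/(3EI) = 820.1/EI.
With EI = 58000 kN·m²: δ_0 = 0.11047 m and δ_{BB} = 0.01414 m/kN.
Compatibility — the beam at B must follow the support down by 0.006 m: δ_0 − R_B·δ_{BB} = 0.006, so R_B = (0.11047 − 0.006)/0.01414 = 7.388 kN.
Vertical equilibrium: R_A = ΣP − R_B = 25 − 7.388 = 17.61 kN.

R_A = 17.61 kN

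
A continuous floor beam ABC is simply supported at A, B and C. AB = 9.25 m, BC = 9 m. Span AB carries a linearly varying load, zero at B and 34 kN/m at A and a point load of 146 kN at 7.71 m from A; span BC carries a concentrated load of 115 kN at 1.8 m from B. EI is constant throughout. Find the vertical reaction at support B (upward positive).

R_B = 320.2 kN

Release continuity at B by inserting a hinge; the redundant is the internal moment M_B. The primary structure is two simply-supported spans AB and BC.
Rotations at B on the released spans (each span's end-slope, ×1/EI):
  span AB: triangular load, peak 34: 7w₀L³/(360EI) = 523.2/EI
  span AB: point load 146 at a = 7.71: Pab(L + a)/(6LEI) = 529.7/EI
  span BC: point load 115 at a = 1.8: Pab(L + b)/(6LEI) = 447.1/EI
  relative rotation θ_0 = (1053 + 447.1)/EI = 1500/EI
A unit hogging moment at B produces rotation L₁/(3EI) + L₂/(3EI) = 6.083/EI.
Compatibility: M_B·(L₁+L₂)/(3EI) = θ_0, giving M_B = 246.6 kN·m (hogging).
Span AB, ΣM about A with M_B applied at B: R_B^{AB}·9.25 = 1611 + 246.6, so R_B^{AB} = 200.8 kN and R_A = 303.2 − 200.8 = 102.5 kN.
Span BC, ΣM about C: R_B^{BC}·9 = 828 + 246.6, so R_B^{BC} = 119.4 kN and R_C = 115 − 119.4 = -4.399 kN.
R_B = 200.8 + 119.4 = 320.2 kN.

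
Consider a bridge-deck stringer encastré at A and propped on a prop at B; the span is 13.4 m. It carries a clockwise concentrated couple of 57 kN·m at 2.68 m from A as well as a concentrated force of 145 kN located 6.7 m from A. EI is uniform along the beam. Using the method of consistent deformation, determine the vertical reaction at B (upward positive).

Choose R_B as the redundant. The primary structure is the cantilever fixed at A.
Deflection at B on the released cantilever, summing each load's contribution:
  clockwise couple 57 at a = 2.68: M₀a(2L − a)/(2EI) = 1842/EI
  point load 145 at a = 6.7: Pa²(3L − a)/(6EI) = 36342/EI
  δ_0 = 38184/EI
Flexibility coefficient — unit upward force at B: δ_{BB} = L³/(3EI) = 802/EI.
Compatibility at B: δ_0 − R_B·δ_{BB} = 0, so R_B = 38184/802 = 47.61 kN.

R_B = 47.61 kN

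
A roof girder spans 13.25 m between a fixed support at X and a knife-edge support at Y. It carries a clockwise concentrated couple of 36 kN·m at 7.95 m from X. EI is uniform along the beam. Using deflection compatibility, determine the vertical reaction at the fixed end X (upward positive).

R_X = -3.423 kN

Take the reaction at Y as the redundant and release it; the primary structure is a cantilever fixed at X.
Primary-structure tip deflection at Y by superposition:
  clockwise couple 36 at a = 7.95: M₀a(2L − a)/(2EI) = 2655/EI
Flexibility coefficient — unit upward force at Y: δ_{YY} = L³/(3EI) = 775.4/EI.
The prop prevents deflection at Y: R_Y = δ_0/δ_{YY} = 2655/775.4 = 3.423 kN.
Vertical equilibrium: R_X = ΣP − R_Y = 0 − 3.423 = -3.423 kN.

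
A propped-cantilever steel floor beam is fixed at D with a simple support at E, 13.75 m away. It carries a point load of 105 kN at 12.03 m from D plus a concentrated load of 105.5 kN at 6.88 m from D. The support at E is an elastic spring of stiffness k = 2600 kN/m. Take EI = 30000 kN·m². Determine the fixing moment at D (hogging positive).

Remove the prop at E; the released (primary) structure is a cantilever built in at D.
Free-end deflection of the primary structure under the applied loading (downward +):
  point load 105 at a = 12.03: Pa²(3L − a)/(6EI) = 74003/EI
  point load 105.5 at a = 6.88: Pa²(3L − a)/(6EI) = 28606/EI
  δ_0 = 102609/EI
Tip deflection under a unit load at E: L³/(3EI) = 866.5/EI.
With EI = 30000 kN·m²: δ_0 = 3.4203 m and δ_{EE} = 0.028885 m/kN.
Compatibility — the spring shortens by R_E/k under the reaction it provides: δ_0 − R_E·δ_{EE} = R_E/k. With 1/k = 0.000385 m/kN, R_E = δ_0 / (δ_{EE} + 1/k) = 3.4203 / (0.028885 + 0.000385) = 116.9 kN.
Moment equilibrium about D: M_D = Σ(load moments about D) − R_E·L = 1989 − 116.9×13.75 = 382.2 kN·m.

M_D = 382.2 kN·m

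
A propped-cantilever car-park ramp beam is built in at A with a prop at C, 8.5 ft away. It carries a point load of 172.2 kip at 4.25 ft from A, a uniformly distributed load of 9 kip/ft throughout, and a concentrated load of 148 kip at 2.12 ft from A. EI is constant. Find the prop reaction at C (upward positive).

Release the roller at C. Primary structure: cantilever fixed at A.
Downward deflection at the released point C due to the loads:
  point load 172.2 at a = 4.25: Pa²(3L − a)/(6EI) = 11016/EI
  UDL 9: wL⁴/(8EI) = 5873/EI
  point load 148 at a = 2.12: Pa²(3L − a)/(6EI) = 2592/EI
  δ_0 = 19480/EI
Tip deflection under a unit load at C: L³/(3EI) = 204.7/EI.
Compatibility at C: δ_0 − R_C·δ_{CC} = 0, so R_C = 19480/204.7 = 95.16 kip.

R_C = 95.16 kip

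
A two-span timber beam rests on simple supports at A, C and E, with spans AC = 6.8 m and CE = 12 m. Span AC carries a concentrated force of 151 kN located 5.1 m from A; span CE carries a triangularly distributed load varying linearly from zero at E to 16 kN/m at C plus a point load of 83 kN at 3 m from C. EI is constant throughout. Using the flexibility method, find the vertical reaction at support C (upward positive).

R_C = 300.2 kN

Insert a hinge at C; M_C is the redundant, and each span becomes simply supported.
End slopes at the hinge C, treating each span as simply supported:
  span AC: point load 151 at a = 5.1: Pab(L + a)/(6LEI) = 381.8/EI
  span CE: triangular load, peak 16: w₀L³/(45EI) = 614.4/EI
  span CE: point load 83 at a = 3: Pab(L + b)/(6LEI) = 653.6/EI
  relative rotation θ_0 = (381.8 + 1268)/EI = 1650/EI
A unit hogging moment at C produces rotation L₁/(3EI) + L₂/(3EI) = 6.267/EI.
Slope continuity at C: θ_0 = M_C·6.267/EI, so M_C = 1650/6.267 = 263.3 kN·m (hogging).
Span AC, ΣM about A with M_C applied at C: R_C^{AC}·6.8 = 770.1 + 263.3, so R_C^{AC} = 152 kN and R_A = 151 − 152 = -0.9671 kN.
Span CE, ΣM about E: R_C^{CE}·12 = 1515 + 263.3, so R_C^{CE} = 148.2 kN and R_E = 179 − 148.2 = 30.81 kN.
R_C = 152 + 148.2 = 300.2 kN.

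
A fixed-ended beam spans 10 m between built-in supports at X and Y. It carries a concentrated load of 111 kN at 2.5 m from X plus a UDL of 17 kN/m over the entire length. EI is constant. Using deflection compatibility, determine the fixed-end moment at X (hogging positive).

Release both end moments; the primary structure is a simply-supported span XY with redundants M_X and M_Y.
On the primary (simply-supported) span, the end slopes from the loading are:
  at X: point load 111 at a = 2.5: Pab(L + b)/(6LEI) = 607/EI
  at Y: point load 111 at a = 2.5: Pab(L + a)/(6LEI) = 433.6/EI
  at X: UDL 17: wL³/(24EI) = 708.3/EI
  at Y: UDL 17: wL³/(24EI) = 708.3/EI
  θ_X0 = 1315/EI,  θ_Y0 = 1142/EI
Flexibility coefficients: a unit moment at one end gives L/(3EI) there and L/(6EI) at the far end, so f₁₁ = f₂₂ = 3.333/EI and f₁₂ = f₂₁ = 1.667/EI.
Compatibility — zero rotation at each built-in end:
  3.333 M_X + 1.667 M_Y = 1315
  1.667 M_X + 3.333 M_Y = 1142
Solving the pair gives M_X = 297.8 kN·m and M_Y = 193.7 kN·m (hogging).

M_X = 297.8 kN·m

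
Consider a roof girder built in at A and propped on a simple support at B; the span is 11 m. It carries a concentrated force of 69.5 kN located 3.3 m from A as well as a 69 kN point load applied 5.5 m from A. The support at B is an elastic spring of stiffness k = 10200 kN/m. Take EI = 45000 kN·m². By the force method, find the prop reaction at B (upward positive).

R_B = 29.71 kN

Release the roller at B. Primary structure: cantilever fixed at A.
Deflection at B on the released cantilever, summing each load's contribution:
  point load 69.5 at a = 3.3: Pa²(3L − a)/(6EI) = 3746/EI
  point load 69 at a = 5.5: Pa²(3L − a)/(6EI) = 9567/EI
  δ_0 = 13313/EI
Tip deflection under a unit load at B: L³/(3EI) = 443.7/EI.
With EI = 45000 kN·m²: δ_0 = 0.29584 m and δ_{BB} = 0.009859 m/kN.
Compatibility — the spring shortens by R_B/k under the reaction it provides: δ_0 − R_B·δ_{BB} = R_B/k. With 1/k = 0.000098 m/kN, R_B = δ_0 / (δ_{BB} + 1/k) = 0.29584 / (0.009859 + 0.000098) = 29.71 kN.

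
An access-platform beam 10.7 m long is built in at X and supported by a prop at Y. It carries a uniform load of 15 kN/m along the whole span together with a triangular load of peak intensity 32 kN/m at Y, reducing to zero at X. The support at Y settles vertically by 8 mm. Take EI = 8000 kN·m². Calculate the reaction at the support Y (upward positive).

R_Y = 154.2 kN

Choose R_Y as the redundant. The primary structure is the cantilever fixed at X.
Downward deflection at the released point Y due to the loads:
  UDL 15: wL⁴/(8EI) = 24577/EI
  triangular load, peak 32 at the free end: 11w₀L⁴/(120EI) = 38450/EI
  δ_0 = 63027/EI
Flexibility coefficient — unit upward force at Y: δ_{YY} = L³/(3EI) = 408.3/EI.
With EI = 8000 kN·m²: δ_0 = 7.8784 m and δ_{YY} = 0.051043 m/kN.
Compatibility — the beam at Y must follow the support down by 0.008 m: δ_0 − R_Y·δ_{YY} = 0.008, so R_Y = (7.8784 − 0.008)/0.051043 = 154.2 kN.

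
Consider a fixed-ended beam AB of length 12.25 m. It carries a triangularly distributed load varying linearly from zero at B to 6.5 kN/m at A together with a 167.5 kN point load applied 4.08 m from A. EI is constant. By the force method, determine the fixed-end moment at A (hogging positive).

Take the two fixed-end moments M_A, M_B as redundants; the released structure is the simple span AB.
On the primary (simply-supported) span, the end slopes from the loading are:
  at A: triangular load, peak 6.5: w₀L³/(45EI) = 265.5/EI
  at B: triangular load, peak 6.5: 7w₀L³/(360EI) = 232.3/EI
  at A: point load 167.5 at a = 4.08: Pab(L + b)/(6LEI) = 1551/EI
  at B: point load 167.5 at a = 4.08: Pab(L + a)/(6LEI) = 1240/EI
  θ_A0 = 1817/EI,  θ_B0 = 1473/EI
Flexibility coefficients: a unit moment at one end gives L/(3EI) there and L/(6EI) at the far end, so f₁₁ = f₂₂ = 4.083/EI and f₁₂ = f₂₁ = 2.042/EI.
Compatibility — zero rotation at each built-in end:
  4.083 M_A + 2.042 M_B = 1817
  2.042 M_A + 4.083 M_B = 1473
Solving the pair gives M_A = 352.8 kN·m and M_B = 184.3 kN·m (hogging).

M_A = 352.8 kN·m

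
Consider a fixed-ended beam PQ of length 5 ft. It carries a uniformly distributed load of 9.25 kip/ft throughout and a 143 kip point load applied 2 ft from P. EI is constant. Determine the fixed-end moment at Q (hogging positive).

Release both end moments; the primary structure is a simply-supported span PQ with redundants M_P and M_Q.
On the primary (simply-supported) span, the end slopes from the loading are:
  at P: UDL 9.25: wL³/(24EI) = 48.18/EI
  at Q: UDL 9.25: wL³/(24EI) = 48.18/EI
  at P: point load 143 at a = 2: Pab(L + b)/(6LEI) = 228.8/EI
  at Q: point load 143 at a = 2: Pab(L + a)/(6LEI) = 200.2/EI
  θ_P0 = 277/EI,  θ_Q0 = 248.4/EI
Flexibility coefficients: a unit moment at one end gives L/(3EI) there and L/(6EI) at the far end, so f₁₁ = f₂₂ = 1.667/EI and f₁₂ = f₂₁ = 0.8333/EI.
Compatibility — zero rotation at each built-in end:
  1.667 M_P + 0.8333 M_Q = 277
  0.8333 M_P + 1.667 M_Q = 248.4
Solving the pair gives M_P = 122.2 kip·ft and M_Q = 87.91 kip·ft (hogging).

M_Q = 87.91 kip·ft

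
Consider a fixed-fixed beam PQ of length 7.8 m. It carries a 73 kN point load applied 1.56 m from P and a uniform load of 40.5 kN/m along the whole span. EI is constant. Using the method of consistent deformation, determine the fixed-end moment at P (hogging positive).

M_P = 278.2 kN·m

Take the two fixed-end moments M_P, M_Q as redundants; the released structure is the simple span PQ.
End rotations of the released simple span under the applied load (×1/EI):
  at P: point load 73 at a = 1.56: Pab(L + b)/(6LEI) = 213.2/EI
  at Q: point load 73 at a = 1.56: Pab(L + a)/(6LEI) = 142.1/EI
  at P: UDL 40.5: wL³/(24EI) = 800.8/EI
  at Q: UDL 40.5: wL³/(24EI) = 800.8/EI
  θ_P0 = 1014/EI,  θ_Q0 = 942.9/EI
Flexibility coefficients: a unit moment at one end gives L/(3EI) there and L/(6EI) at the far end, so f₁₁ = f₂₂ = 2.6/EI and f₁₂ = f₂₁ = 1.3/EI.
Compatibility — zero rotation at each built-in end:
  2.6 M_P + 1.3 M_Q = 1014
  1.3 M_P + 2.6 M_Q = 942.9
Solving the pair gives M_P = 278.2 kN·m and M_Q = 223.6 kN·m (hogging).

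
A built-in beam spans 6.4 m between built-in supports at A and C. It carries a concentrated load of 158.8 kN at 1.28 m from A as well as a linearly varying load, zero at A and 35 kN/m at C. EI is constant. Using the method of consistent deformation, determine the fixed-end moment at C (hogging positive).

M_C = 104.2 kN·m

Release both end moments; the primary structure is a simply-supported span AC with redundants M_A and M_C.
On the primary (simply-supported) span, the end slopes from the loading are:
  at A: point load 158.8 at a = 1.28: Pab(L + b)/(6LEI) = 312.2/EI
  at C: point load 158.8 at a = 1.28: Pab(L + a)/(6LEI) = 208.1/EI
  at A: triangular load, peak 35: 7w₀L³/(360EI) = 178.4/EI
  at C: triangular load, peak 35: w₀L³/(45EI) = 203.9/EI
  θ_A0 = 490.6/EI,  θ_C0 = 412/EI
Flexibility coefficients: a unit moment at one end gives L/(3EI) there and L/(6EI) at the far end, so f₁₁ = f₂₂ = 2.133/EI and f₁₂ = f₂₁ = 1.067/EI.
Compatibility — zero rotation at each built-in end:
  2.133 M_A + 1.067 M_C = 490.6
  1.067 M_A + 2.133 M_C = 412
Solving the pair gives M_A = 177.9 kN·m and M_C = 104.2 kN·m (hogging).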